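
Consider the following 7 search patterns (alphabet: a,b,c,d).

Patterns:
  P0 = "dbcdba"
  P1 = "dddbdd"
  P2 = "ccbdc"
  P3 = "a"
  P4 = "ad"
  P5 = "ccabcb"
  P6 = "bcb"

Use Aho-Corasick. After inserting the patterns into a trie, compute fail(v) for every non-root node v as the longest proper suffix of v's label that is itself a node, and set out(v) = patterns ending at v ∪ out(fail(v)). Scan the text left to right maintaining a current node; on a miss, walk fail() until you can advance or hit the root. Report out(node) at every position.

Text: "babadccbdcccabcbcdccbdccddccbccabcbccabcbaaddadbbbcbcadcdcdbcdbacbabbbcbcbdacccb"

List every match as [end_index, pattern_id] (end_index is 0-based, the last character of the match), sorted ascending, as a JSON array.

Build automaton:
Trie nodes:
  n0 'ε': a→17 b→23 c→12 d→1
  n1 'd': b→2 d→7
  n2 'db': c→3
  n3 'dbc': d→4
  n4 'dbcd': b→5
  n5 'dbcdb': a→6
  n6 'dbcdba': ·  [P0 ends]
  n7 'dd': d→8
  n8 'ddd': b→9
  n9 'dddb': d→10
  n10 'dddbd': d→11
  n11 'dddbdd': ·  [P1 ends]
  n12 'c': c→13
  n13 'cc': a→19 b→14
  n14 'ccb': d→15
  n15 'ccbd': c→16
  n16 'ccbdc': ·  [P2 ends]
  n17 'a': d→18  [P3 ends]
  n18 'ad': ·  [P4 ends]
  n19 'cca': b→20
  n20 'ccab': c→21
  n21 'ccabc': b→22
  n22 'ccabcb': ·  [P5 ends]
  n23 'b': c→24
  n24 'bc': b→25
  n25 'bcb': ·  [P6 ends]

Failure links (BFS by depth):
  n1('d'): parent n0 fail=0; on 'd' 0 → fail=0;  out ∅∪∅=∅
  n12('c'): parent n0 fail=0; on 'c' 0 → fail=0;  out ∅∪∅=∅
  n17('a'): parent n0 fail=0; on 'a' 0 → fail=0;  out {3}∪∅={3}
  n23('b'): parent n0 fail=0; on 'b' 0 → fail=0;  out ∅∪∅=∅
  n2('db'): parent n1 fail=0; on 'b' 0 → fail=23;  out ∅∪∅=∅
  n7('dd'): parent n1 fail=0; on 'd' 0 → fail=1;  out ∅∪∅=∅
  n13('cc'): parent n12 fail=0; on 'c' 0 → fail=12;  out ∅∪∅=∅
  n18('ad'): parent n17 fail=0; on 'd' 0 → fail=1;  out {4}∪∅={4}
  n24('bc'): parent n23 fail=0; on 'c' 0 → fail=12;  out ∅∪∅=∅
  n3('dbc'): parent n2 fail=23; on 'c' 23 → fail=24;  out ∅∪∅=∅
  n8('ddd'): parent n7 fail=1; on 'd' 1 → fail=7;  out ∅∪∅=∅
  n14('ccb'): parent n13 fail=12; on 'b' 12→0 → fail=23;  out ∅∪∅=∅
  n19('cca'): parent n13 fail=12; on 'a' 12→0 → fail=17;  out ∅∪{3}={3}
  n25('bcb'): parent n24 fail=12; on 'b' 12→0 → fail=23;  out {6}∪∅={6}
  n4('dbcd'): parent n3 fail=24; on 'd' 24→12→0 → fail=1;  out ∅∪∅=∅
  n9('dddb'): parent n8 fail=7; on 'b' 7→1 → fail=2;  out ∅∪∅=∅
  n15('ccbd'): parent n14 fail=23; on 'd' 23→0 → fail=1;  out ∅∪∅=∅
  n20('ccab'): parent n19 fail=17; on 'b' 17→0 → fail=23;  out ∅∪∅=∅
  n5('dbcdb'): parent n4 fail=1; on 'b' 1 → fail=2;  out ∅∪∅=∅
  n10('dddbd'): parent n9 fail=2; on 'd' 2→23→0 → fail=1;  out ∅∪∅=∅
  n16('ccbdc'): parent n15 fail=1; on 'c' 1→0 → fail=12;  out {2}∪∅={2}
  n21('ccabc'): parent n20 fail=23; on 'c' 23 → fail=24;  out ∅∪∅=∅
  n6('dbcdba'): parent n5 fail=2; on 'a' 2→23→0 → fail=17;  out {0}∪{3}={0,3}
  n11('dddbdd'): parent n10 fail=1; on 'd' 1 → fail=7;  out {1}∪∅={1}
  n22('ccabcb'): parent n21 fail=24; on 'b' 24 → fail=25;  out {5}∪{6}={5,6}

Run:
i=0 'b': node 0→23
i=1 'a': node 23→17 (fail-walked)  emit P3@[1:1]
i=2 'b': node 17→23 (fail-walked)
i=3 'a': node 23→17 (fail-walked)  emit P3@[3:3]
i=4 'd': node 17→18  emit P4@[3:4]
i=5 'c': node 18→12 (fail-walked)
i=6 'c': node 12→13
i=7 'b': node 13→14
i=8 'd': node 14→15
i=9 'c': node 15→16  emit P2@[5:9]
i=10 'c': node 16→13 (fail-walked)
i=11 'c': node 13→13 (fail-walked)
i=12 'a': node 13→19  emit P3@[12:12]
i=13 'b': node 19→20
i=14 'c': node 20→21
i=15 'b': node 21→22  emit P5@[10:15],P6@[13:15]
i=16 'c': node 22→24 (fail-walked)
i=17 'd': node 24→1 (fail-walked)
i=18 'c': node 1→12 (fail-walked)
i=19 'c': node 12→13
i=20 'b': node 13→14
i=21 'd': node 14→15
i=22 'c': node 15→16  emit P2@[18:22]
i=23 'c': node 16→13 (fail-walked)
i=24 'd': node 13→1 (fail-walked)
i=25 'd': node 1→7
i=26 'c': node 7→12 (fail-walked)
i=27 'c': node 12→13
i=28 'b': node 13→14
i=29 'c': node 14→24 (fail-walked)
i=30 'c': node 24→13 (fail-walked)
i=31 'a': node 13→19  emit P3@[31:31]
i=32 'b': node 19→20
i=33 'c': node 20→21
i=34 'b': node 21→22  emit P5@[29:34],P6@[32:34]
i=35 'c': node 22→24 (fail-walked)
i=36 'c': node 24→13 (fail-walked)
i=37 'a': node 13→19  emit P3@[37:37]
i=38 'b': node 19→20
i=39 'c': node 20→21
i=40 'b': node 21→22  emit P5@[35:40],P6@[38:40]
i=41 'a': node 22→17 (fail-walked)  emit P3@[41:41]
i=42 'a': node 17→17 (fail-walked)  emit P3@[42:42]
i=43 'd': node 17→18  emit P4@[42:43]
i=44 'd': node 18→7 (fail-walked)
i=45 'a': node 7→17 (fail-walked)  emit P3@[45:45]
i=46 'd': node 17→18  emit P4@[45:46]
i=47 'b': node 18→2 (fail-walked)
i=48 'b': node 2→23 (fail-walked)
i=49 'b': node 23→23 (fail-walked)
i=50 'c': node 23→24
i=51 'b': node 24→25  emit P6@[49:51]
i=52 'c': node 25→24 (fail-walked)
i=53 'a': node 24→17 (fail-walked)  emit P3@[53:53]
i=54 'd': node 17→18  emit P4@[53:54]
i=55 'c': node 18→12 (fail-walked)
i=56 'd': node 12→1 (fail-walked)
i=57 'c': node 1→12 (fail-walked)
i=58 'd': node 12→1 (fail-walked)
i=59 'b': node 1→2
i=60 'c': node 2→3
i=61 'd': node 3→4
i=62 'b': node 4→5
i=63 'a': node 5→6  emit P0@[58:63],P3@[63:63]
i=64 'c': node 6→12 (fail-walked)
i=65 'b': node 12→23 (fail-walked)
i=66 'a': node 23→17 (fail-walked)  emit P3@[66:66]
i=67 'b': node 17→23 (fail-walked)
i=68 'b': node 23→23 (fail-walked)
i=69 'b': node 23→23 (fail-walked)
i=70 'c': node 23→24
i=71 'b': node 24→25  emit P6@[69:71]
i=72 'c': node 25→24 (fail-walked)
i=73 'b': node 24→25  emit P6@[71:73]
i=74 'd': node 25→1 (fail-walked)
i=75 'a': node 1→17 (fail-walked)  emit P3@[75:75]
i=76 'c': node 17→12 (fail-walked)
i=77 'c': node 12→13
i=78 'c': node 13→13 (fail-walked)
i=79 'b': node 13→14

Result: [[1,3],[3,3],[4,4],[9,2],[12,3],[15,5],[15,6],[22,2],[31,3],[34,5],[34,6],[37,3],[40,5],[40,6],[41,3],[42,3],[43,4],[45,3],[46,4],[51,6],[53,3],[54,4],[63,0],[63,3],[66,3],[71,6],[73,6],[75,3]]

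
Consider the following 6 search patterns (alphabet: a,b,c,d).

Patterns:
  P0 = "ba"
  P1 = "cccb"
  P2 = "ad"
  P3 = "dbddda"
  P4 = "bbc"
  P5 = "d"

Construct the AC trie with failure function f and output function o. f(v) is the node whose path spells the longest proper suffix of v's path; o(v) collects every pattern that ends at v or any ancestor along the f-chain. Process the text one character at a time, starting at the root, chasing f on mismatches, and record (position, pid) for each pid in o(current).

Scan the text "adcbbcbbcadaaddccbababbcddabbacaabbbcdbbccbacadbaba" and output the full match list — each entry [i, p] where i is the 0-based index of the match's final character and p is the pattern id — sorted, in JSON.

Build automaton:
Trie nodes:
  n0 'ε': a→7 b→1 c→3 d→9
  n1 'b': a→2 b→15
  n2 'ba': ·  [P0 ends]
  n3 'c': c→4
  n4 'cc': c→5
  n5 'ccc': b→6
  n6 'cccb': ·  [P1 ends]
  n7 'a': d→8
  n8 'ad': ·  [P2 ends]
  n9 'd': b→10  [P5 ends]
  n10 'db': d→11
  n11 'dbd': d→12
  n12 'dbdd': d→13
  n13 'dbddd': a→14
  n14 'dbddda': ·  [P3 ends]
  n15 'bb': c→16
  n16 'bbc': ·  [P4 ends]

BFS fail/out derivation:
  fail(1) 'b': from fail(0)=0 chase 'b': 0 ⇒ 0;  out=∅∪out(0)=∅
  fail(3) 'c': from fail(0)=0 chase 'c': 0 ⇒ 0;  out=∅∪out(0)=∅
  fail(7) 'a': from fail(0)=0 chase 'a': 0 ⇒ 0;  out=∅∪out(0)=∅
  fail(9) 'd': from fail(0)=0 chase 'd': 0 ⇒ 0;  out={5}∪out(0)={5}
  fail(2) 'ba': from fail(1)=0 chase 'a': 0 ⇒ 7;  out={0}∪out(7)={0}
  fail(4) 'cc': from fail(3)=0 chase 'c': 0 ⇒ 3;  out=∅∪out(3)=∅
  fail(8) 'ad': from fail(7)=0 chase 'd': 0 ⇒ 9;  out={2}∪out(9)={2,5}
  fail(10) 'db': from fail(9)=0 chase 'b': 0 ⇒ 1;  out=∅∪out(1)=∅
  fail(15) 'bb': from fail(1)=0 chase 'b': 0 ⇒ 1;  out=∅∪out(1)=∅
  fail(5) 'ccc': from fail(4)=3 chase 'c': 3 ⇒ 4;  out=∅∪out(4)=∅
  fail(11) 'dbd': from fail(10)=1 chase 'd': 1→0 ⇒ 9;  out=∅∪out(9)={5}
  fail(16) 'bbc': from fail(15)=1 chase 'c': 1→0 ⇒ 3;  out={4}∪out(3)={4}
  fail(6) 'cccb': from fail(5)=4 chase 'b': 4→3→0 ⇒ 1;  out={1}∪out(1)={1}
  fail(12) 'dbdd': from fail(11)=9 chase 'd': 9→0 ⇒ 9;  out=∅∪out(9)={5}
  fail(13) 'dbddd': from fail(12)=9 chase 'd': 9→0 ⇒ 9;  out=∅∪out(9)={5}
  fail(14) 'dbddda': from fail(13)=9 chase 'a': 9→0 ⇒ 7;  out={3}∪out(7)={3}

Run:
pos 0 'a': at 7
pos 1 'd': at 8  emit P2@[0:1],P5@[1:1]
pos 2 'c': at 3 (via fail)
pos 3 'b': at 1 (via fail)
pos 4 'b': at 15
pos 5 'c': at 16  emit P4@[3:5]
pos 6 'b': at 1 (via fail)
pos 7 'b': at 15
pos 8 'c': at 16  emit P4@[6:8]
pos 9 'a': at 7 (via fail)
pos 10 'd': at 8  emit P2@[9:10],P5@[10:10]
pos 11 'a': at 7 (via fail)
pos 12 'a': at 7 (via fail)
pos 13 'd': at 8  emit P2@[12:13],P5@[13:13]
pos 14 'd': at 9 (via fail)  emit P5@[14:14]
pos 15 'c': at 3 (via fail)
pos 16 'c': at 4
pos 17 'b': at 1 (via fail)
pos 18 'a': at 2  emit P0@[17:18]
pos 19 'b': at 1 (via fail)
pos 20 'a': at 2  emit P0@[19:20]
pos 21 'b': at 1 (via fail)
pos 22 'b': at 15
pos 23 'c': at 16  emit P4@[21:23]
pos 24 'd': at 9 (via fail)  emit P5@[24:24]
pos 25 'd': at 9 (via fail)  emit P5@[25:25]
pos 26 'a': at 7 (via fail)
pos 27 'b': at 1 (via fail)
pos 28 'b': at 15
pos 29 'a': at 2 (via fail)  emit P0@[28:29]
pos 30 'c': at 3 (via fail)
pos 31 'a': at 7 (via fail)
pos 32 'a': at 7 (via fail)
pos 33 'b': at 1 (via fail)
pos 34 'b': at 15
pos 35 'b': at 15 (via fail)
pos 36 'c': at 16  emit P4@[34:36]
pos 37 'd': at 9 (via fail)  emit P5@[37:37]
pos 38 'b': at 10
pos 39 'b': at 15 (via fail)
pos 40 'c': at 16  emit P4@[38:40]
pos 41 'c': at 4 (via fail)
pos 42 'b': at 1 (via fail)
pos 43 'a': at 2  emit P0@[42:43]
pos 44 'c': at 3 (via fail)
pos 45 'a': at 7 (via fail)
pos 46 'd': at 8  emit P2@[45:46],P5@[46:46]
pos 47 'b': at 10 (via fail)
pos 48 'a': at 2 (via fail)  emit P0@[47:48]
pos 49 'b': at 1 (via fail)
pos 50 'a': at 2  emit P0@[49:50]

Result: [[1,2],[1,5],[5,4],[8,4],[10,2],[10,5],[13,2],[13,5],[14,5],[18,0],[20,0],[23,4],[24,5],[25,5],[29,0],[36,4],[37,5],[40,4],[43,0],[46,2],[46,5],[48,0],[50,0]]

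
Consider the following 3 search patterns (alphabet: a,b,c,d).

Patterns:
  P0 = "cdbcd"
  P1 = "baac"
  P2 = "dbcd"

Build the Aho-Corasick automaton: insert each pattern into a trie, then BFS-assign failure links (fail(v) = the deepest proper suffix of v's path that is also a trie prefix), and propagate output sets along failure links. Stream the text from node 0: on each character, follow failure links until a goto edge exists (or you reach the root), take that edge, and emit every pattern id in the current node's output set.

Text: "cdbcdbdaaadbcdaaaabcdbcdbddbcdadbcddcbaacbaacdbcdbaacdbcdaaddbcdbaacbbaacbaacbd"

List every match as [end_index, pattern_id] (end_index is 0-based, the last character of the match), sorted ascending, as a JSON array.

Build automaton:
Trie (insert patterns):
  n0 'ε': b→6 c→1 d→10
  n1 'c': d→2
  n2 'cd': b→3
  n3 'cdb': c→4
  n4 'cdbc': d→5
  n5 'cdbcd': ·  ←P0
  n6 'b': a→7
  n7 'ba': a→8
  n8 'baa': c→9
  n9 'baac': ·  ←P1
  n10 'd': b→11
  n11 'db': c→12
  n12 'dbc': d→13
  n13 'dbcd': ·  ←P2

Failure links (BFS by depth):
  fail(1) 'c': from fail(0)=0 chase 'c': 0 ⇒ 0;  out=∅∪out(0)=∅
  fail(6) 'b': from fail(0)=0 chase 'b': 0 ⇒ 0;  out=∅∪out(0)=∅
  fail(10) 'd': from fail(0)=0 chase 'd': 0 ⇒ 0;  out=∅∪out(0)=∅
  fail(2) 'cd': from fail(1)=0 chase 'd': 0 ⇒ 10;  out=∅∪out(10)=∅
  fail(7) 'ba': from fail(6)=0 chase 'a': 0 ⇒ 0;  out=∅∪out(0)=∅
  fail(11) 'db': from fail(10)=0 chase 'b': 0 ⇒ 6;  out=∅∪out(6)=∅
  fail(3) 'cdb': from fail(2)=10 chase 'b': 10 ⇒ 11;  out=∅∪out(11)=∅
  fail(8) 'baa': from fail(7)=0 chase 'a': 0 ⇒ 0;  out=∅∪out(0)=∅
  fail(12) 'dbc': from fail(11)=6 chase 'c': 6→0 ⇒ 1;  out=∅∪out(1)=∅
  fail(4) 'cdbc': from fail(3)=11 chase 'c': 11 ⇒ 12;  out=∅∪out(12)=∅
  fail(9) 'baac': from fail(8)=0 chase 'c': 0 ⇒ 1;  out={1}∪out(1)={1}
  fail(13) 'dbcd': from fail(12)=1 chase 'd': 1 ⇒ 2;  out={2}∪out(2)={2}
  fail(5) 'cdbcd': from fail(4)=12 chase 'd': 12 ⇒ 13;  out={0}∪out(13)={0,2}

Scan:
i=0 'c': node 0→1
i=1 'd': node 1→2
i=2 'b': node 2→3
i=3 'c': node 3→4
i=4 'd': node 4→5  emit P0@[0:4],P2@[1:4]
i=5 'b': node 5→3 (fail-walked)
i=6 'd': node 3→10 (fail-walked)
i=7 'a': node 10→0 (fail-walked)
i=8 'a': node 0→0
i=9 'a': node 0→0
i=10 'd': node 0→10
i=11 'b': node 10→11
i=12 'c': node 11→12
i=13 'd': node 12→13  emit P2@[10:13]
i=14 'a': node 13→0 (fail-walked)
i=15 'a': node 0→0
i=16 'a': node 0→0
i=17 'a': node 0→0
i=18 'b': node 0→6
i=19 'c': node 6→1 (fail-walked)
i=20 'd': node 1→2
i=21 'b': node 2→3
i=22 'c': node 3→4
i=23 'd': node 4→5  emit P0@[19:23],P2@[20:23]
i=24 'b': node 5→3 (fail-walked)
i=25 'd': node 3→10 (fail-walked)
i=26 'd': node 10→10 (fail-walked)
i=27 'b': node 10→11
i=28 'c': node 11→12
i=29 'd': node 12→13  emit P2@[26:29]
i=30 'a': node 13→0 (fail-walked)
i=31 'd': node 0→10
i=32 'b': node 10→11
i=33 'c': node 11→12
i=34 'd': node 12→13  emit P2@[31:34]
i=35 'd': node 13→10 (fail-walked)
i=36 'c': node 10→1 (fail-walked)
i=37 'b': node 1→6 (fail-walked)
i=38 'a': node 6→7
i=39 'a': node 7→8
i=40 'c': node 8→9  emit P1@[37:40]
i=41 'b': node 9→6 (fail-walked)
i=42 'a': node 6→7
i=43 'a': node 7→8
i=44 'c': node 8→9  emit P1@[41:44]
i=45 'd': node 9→2 (fail-walked)
i=46 'b': node 2→3
i=47 'c': node 3→4
i=48 'd': node 4→5  emit P0@[44:48],P2@[45:48]
i=49 'b': node 5→3 (fail-walked)
i=50 'a': node 3→7 (fail-walked)
i=51 'a': node 7→8
i=52 'c': node 8→9  emit P1@[49:52]
i=53 'd': node 9→2 (fail-walked)
i=54 'b': node 2→3
i=55 'c': node 3→4
i=56 'd': node 4→5  emit P0@[52:56],P2@[53:56]
i=57 'a': node 5→0 (fail-walked)
i=58 'a': node 0→0
i=59 'd': node 0→10
i=60 'd': node 10→10 (fail-walked)
i=61 'b': node 10→11
i=62 'c': node 11→12
i=63 'd': node 12→13  emit P2@[60:63]
i=64 'b': node 13→3 (fail-walked)
i=65 'a': node 3→7 (fail-walked)
i=66 'a': node 7→8
i=67 'c': node 8→9  emit P1@[64:67]
i=68 'b': node 9→6 (fail-walked)
i=69 'b': node 6→6 (fail-walked)
i=70 'a': node 6→7
i=71 'a': node 7→8
i=72 'c': node 8→9  emit P1@[69:72]
i=73 'b': node 9→6 (fail-walked)
i=74 'a': node 6→7
i=75 'a': node 7→8
i=76 'c': node 8→9  emit P1@[73:76]
i=77 'b': node 9→6 (fail-walked)
i=78 'd': node 6→10 (fail-walked)

All matches (sorted): [[4,0],[4,2],[13,2],[23,0],[23,2],[29,2],[34,2],[40,1],[44,1],[48,0],[48,2],[52,1],[56,0],[56,2],[63,2],[67,1],[72,1],[76,1]]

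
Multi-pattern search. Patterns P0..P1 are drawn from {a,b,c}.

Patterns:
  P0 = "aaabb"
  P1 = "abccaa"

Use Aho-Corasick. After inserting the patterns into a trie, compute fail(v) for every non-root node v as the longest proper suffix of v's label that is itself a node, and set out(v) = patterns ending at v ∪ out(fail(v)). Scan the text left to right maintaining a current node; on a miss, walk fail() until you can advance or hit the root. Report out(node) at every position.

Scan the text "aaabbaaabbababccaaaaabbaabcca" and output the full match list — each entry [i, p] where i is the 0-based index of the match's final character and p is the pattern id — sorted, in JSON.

Build automaton:
Trie (insert patterns):
  0='ε' goto a→1
  1='a' goto a→2 b→6
  2='aa' goto a→3
  3='aaa' goto b→4
  4='aaab' goto b→5
  5='aaabb' goto ·  [P0 ends]
  6='ab' goto c→7
  7='abc' goto c→8
  8='abcc' goto a→9
  9='abcca' goto a→10
  10='abccaa' goto ·  [P1 ends]

BFS fail/out derivation:
  fail(1) 'a': from fail(0)=0 chase 'a': 0 ⇒ 0;  out=∅∪out(0)=∅
  fail(2) 'aa': from fail(1)=0 chase 'a': 0 ⇒ 1;  out=∅∪out(1)=∅
  fail(6) 'ab': from fail(1)=0 chase 'b': 0 ⇒ 0;  out=∅∪out(0)=∅
  fail(3) 'aaa': from fail(2)=1 chase 'a': 1 ⇒ 2;  out=∅∪out(2)=∅
  fail(7) 'abc': from fail(6)=0 chase 'c': 0 ⇒ 0;  out=∅∪out(0)=∅
  fail(4) 'aaab': from fail(3)=2 chase 'b': 2→1 ⇒ 6;  out=∅∪out(6)=∅
  fail(8) 'abcc': from fail(7)=0 chase 'c': 0 ⇒ 0;  out=∅∪out(0)=∅
  fail(5) 'aaabb': from fail(4)=6 chase 'b': 6→0 ⇒ 0;  out={0}∪out(0)={0}
  fail(9) 'abcca': from fail(8)=0 chase 'a': 0 ⇒ 1;  out=∅∪out(1)=∅
  fail(10) 'abccaa': from fail(9)=1 chase 'a': 1 ⇒ 2;  out={1}∪out(2)={1}

Text stream:
i=0 'a': node 0→1
i=1 'a': node 1→2
i=2 'a': node 2→3
i=3 'b': node 3→4
i=4 'b': node 4→5  → match P0@[0:4]
i=5 'a': node 5→1 (via fail)
i=6 'a': node 1→2
i=7 'a': node 2→3
i=8 'b': node 3→4
i=9 'b': node 4→5  → match P0@[5:9]
i=10 'a': node 5→1 (via fail)
i=11 'b': node 1→6
i=12 'a': node 6→1 (via fail)
i=13 'b': node 1→6
i=14 'c': node 6→7
i=15 'c': node 7→8
i=16 'a': node 8→9
i=17 'a': node 9→10  → match P1@[12:17]
i=18 'a': node 10→3 (via fail)
i=19 'a': node 3→3 (via fail)
i=20 'a': node 3→3 (via fail)
i=21 'b': node 3→4
i=22 'b': node 4→5  → match P0@[18:22]
i=23 'a': node 5→1 (via fail)
i=24 'a': node 1→2
i=25 'b': node 2→6 (via fail)
i=26 'c': node 6→7
i=27 'c': node 7→8
i=28 'a': node 8→9

Matches: [[4,0],[9,0],[17,1],[22,0]]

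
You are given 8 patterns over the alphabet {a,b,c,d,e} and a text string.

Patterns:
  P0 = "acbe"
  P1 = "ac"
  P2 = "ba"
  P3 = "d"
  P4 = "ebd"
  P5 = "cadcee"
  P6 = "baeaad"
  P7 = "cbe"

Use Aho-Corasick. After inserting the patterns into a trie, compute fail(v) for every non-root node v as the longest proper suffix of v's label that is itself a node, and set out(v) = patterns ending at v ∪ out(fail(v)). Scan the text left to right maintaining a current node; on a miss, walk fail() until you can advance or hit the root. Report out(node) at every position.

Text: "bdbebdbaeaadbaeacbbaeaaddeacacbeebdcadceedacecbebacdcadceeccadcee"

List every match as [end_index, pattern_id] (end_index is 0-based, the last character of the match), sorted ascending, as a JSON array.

Build:
Trie nodes:
  n0 'ε': a→1 b→5 c→11 d→7 e→8
  n1 'a': c→2
  n2 'ac': b→3  ←P1
  n3 'acb': e→4
  n4 'acbe': ·  ←P0
  n5 'b': a→6
  n6 'ba': e→17  ←P2
  n7 'd': ·  ←P3
  n8 'e': b→9
  n9 'eb': d→10
  n10 'ebd': ·  ←P4
  n11 'c': a→12 b→21
  n12 'ca': d→13
  n13 'cad': c→14
  n14 'cadc': e→15
  n15 'cadce': e→16
  n16 'cadcee': ·  ←P5
  n17 'bae': a→18
  n18 'baea': a→19
  n19 'baeaa': d→20
  n20 'baeaad': ·  ←P6
  n21 'cb': e→22
  n22 'cbe': ·  ←P7

BFS fail/out derivation:
  fail(1) 'a': from fail(0)=0 chase 'a': 0 ⇒ 0;  out=∅∪out(0)=∅
  fail(5) 'b': from fail(0)=0 chase 'b': 0 ⇒ 0;  out=∅∪out(0)=∅
  fail(7) 'd': from fail(0)=0 chase 'd': 0 ⇒ 0;  out={3}∪out(0)={3}
  fail(8) 'e': from fail(0)=0 chase 'e': 0 ⇒ 0;  out=∅∪out(0)=∅
  fail(11) 'c': from fail(0)=0 chase 'c': 0 ⇒ 0;  out=∅∪out(0)=∅
  fail(2) 'ac': from fail(1)=0 chase 'c': 0 ⇒ 11;  out={1}∪out(11)={1}
  fail(6) 'ba': from fail(5)=0 chase 'a': 0 ⇒ 1;  out={2}∪out(1)={2}
  fail(9) 'eb': from fail(8)=0 chase 'b': 0 ⇒ 5;  out=∅∪out(5)=∅
  fail(12) 'ca': from fail(11)=0 chase 'a': 0 ⇒ 1;  out=∅∪out(1)=∅
  fail(21) 'cb': from fail(11)=0 chase 'b': 0 ⇒ 5;  out=∅∪out(5)=∅
  fail(3) 'acb': from fail(2)=11 chase 'b': 11 ⇒ 21;  out=∅∪out(21)=∅
  fail(10) 'ebd': from fail(9)=5 chase 'd': 5→0 ⇒ 7;  out={4}∪out(7)={3,4}
  fail(13) 'cad': from fail(12)=1 chase 'd': 1→0 ⇒ 7;  out=∅∪out(7)={3}
  fail(17) 'bae': from fail(6)=1 chase 'e': 1→0 ⇒ 8;  out=∅∪out(8)=∅
  fail(22) 'cbe': from fail(21)=5 chase 'e': 5→0 ⇒ 8;  out={7}∪out(8)={7}
  fail(4) 'acbe': from fail(3)=21 chase 'e': 21 ⇒ 22;  out={0}∪out(22)={0,7}
  fail(14) 'cadc': from fail(13)=7 chase 'c': 7→0 ⇒ 11;  out=∅∪out(11)=∅
  fail(18) 'baea': from fail(17)=8 chase 'a': 8→0 ⇒ 1;  out=∅∪out(1)=∅
  fail(15) 'cadce': from fail(14)=11 chase 'e': 11→0 ⇒ 8;  out=∅∪out(8)=∅
  fail(19) 'baeaa': from fail(18)=1 chase 'a': 1→0 ⇒ 1;  out=∅∪out(1)=∅
  fail(16) 'cadcee': from fail(15)=8 chase 'e': 8→0 ⇒ 8;  out={5}∪out(8)={5}
  fail(20) 'baeaad': from fail(19)=1 chase 'd': 1→0 ⇒ 7;  out={6}∪out(7)={3,6}

Run:
pos 0 'b': at 5
pos 1 'd': at 7 ·f  emit P3@[1:1]
pos 2 'b': at 5 ·f
pos 3 'e': at 8 ·f
pos 4 'b': at 9
pos 5 'd': at 10  emit P3@[5:5],P4@[3:5]
pos 6 'b': at 5 ·f
pos 7 'a': at 6  emit P2@[6:7]
pos 8 'e': at 17
pos 9 'a': at 18
pos 10 'a': at 19
pos 11 'd': at 20  emit P3@[11:11],P6@[6:11]
pos 12 'b': at 5 ·f
pos 13 'a': at 6  emit P2@[12:13]
pos 14 'e': at 17
pos 15 'a': at 18
pos 16 'c': at 2 ·f  emit P1@[15:16]
pos 17 'b': at 3
pos 18 'b': at 5 ·f
pos 19 'a': at 6  emit P2@[18:19]
pos 20 'e': at 17
pos 21 'a': at 18
pos 22 'a': at 19
pos 23 'd': at 20  emit P3@[23:23],P6@[18:23]
pos 24 'd': at 7 ·f  emit P3@[24:24]
pos 25 'e': at 8 ·f
pos 26 'a': at 1 ·f
pos 27 'c': at 2  emit P1@[26:27]
pos 28 'a': at 12 ·f
pos 29 'c': at 2 ·f  emit P1@[28:29]
pos 30 'b': at 3
pos 31 'e': at 4  emit P0@[28:31],P7@[29:31]
pos 32 'e': at 8 ·f
pos 33 'b': at 9
pos 34 'd': at 10  emit P3@[34:34],P4@[32:34]
pos 35 'c': at 11 ·f
pos 36 'a': at 12
pos 37 'd': at 13  emit P3@[37:37]
pos 38 'c': at 14
pos 39 'e': at 15
pos 40 'e': at 16  emit P5@[35:40]
pos 41 'd': at 7 ·f  emit P3@[41:41]
pos 42 'a': at 1 ·f
pos 43 'c': at 2  emit P1@[42:43]
pos 44 'e': at 8 ·f
pos 45 'c': at 11 ·f
pos 46 'b': at 21
pos 47 'e': at 22  emit P7@[45:47]
pos 48 'b': at 9 ·f
pos 49 'a': at 6 ·f  emit P2@[48:49]
pos 50 'c': at 2 ·f  emit P1@[49:50]
pos 51 'd': at 7 ·f  emit P3@[51:51]
pos 52 'c': at 11 ·f
pos 53 'a': at 12
pos 54 'd': at 13  emit P3@[54:54]
pos 55 'c': at 14
pos 56 'e': at 15
pos 57 'e': at 16  emit P5@[52:57]
pos 58 'c': at 11 ·f
pos 59 'c': at 11 ·f
pos 60 'a': at 12
pos 61 'd': at 13  emit P3@[61:61]
pos 62 'c': at 14
pos 63 'e': at 15
pos 64 'e': at 16  emit P5@[59:64]

Matches: [[1,3],[5,3],[5,4],[7,2],[11,3],[11,6],[13,2],[16,1],[19,2],[23,3],[23,6],[24,3],[27,1],[29,1],[31,0],[31,7],[34,3],[34,4],[37,3],[40,5],[41,3],[43,1],[47,7],[49,2],[50,1],[51,3],[54,3],[57,5],[61,3],[64,5]]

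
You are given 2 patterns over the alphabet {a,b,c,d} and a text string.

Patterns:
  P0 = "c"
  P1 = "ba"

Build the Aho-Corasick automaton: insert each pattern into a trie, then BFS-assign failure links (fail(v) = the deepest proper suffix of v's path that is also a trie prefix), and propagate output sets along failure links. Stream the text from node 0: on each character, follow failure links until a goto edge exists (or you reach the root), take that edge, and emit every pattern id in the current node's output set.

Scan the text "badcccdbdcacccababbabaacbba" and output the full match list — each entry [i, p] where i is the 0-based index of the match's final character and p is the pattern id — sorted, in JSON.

Build:
Trie nodes:
  0='ε' goto b→2 c→1
  1='c' goto ·  ←P0
  2='b' goto a→3
  3='ba' goto ·  ←P1

Failure links (BFS by depth):
  n1('c'): parent n0 fail=0; on 'c' 0 → fail=0;  out {0}∪∅={0}
  n2('b'): parent n0 fail=0; on 'b' 0 → fail=0;  out ∅∪∅=∅
  n3('ba'): parent n2 fail=0; on 'a' 0 → fail=0;  out {1}∪∅={1}

Scan:
[0] read 'b'  n0⇒n2
[1] read 'a'  n2⇒n3  → match P1@[0:1]
[2] read 'd'  n3⇒n0 (fail-walked)
[3] read 'c'  n0⇒n1  → match P0@[3:3]
[4] read 'c'  n1⇒n1 (fail-walked)  → match P0@[4:4]
[5] read 'c'  n1⇒n1 (fail-walked)  → match P0@[5:5]
[6] read 'd'  n1⇒n0 (fail-walked)
[7] read 'b'  n0⇒n2
[8] read 'd'  n2⇒n0 (fail-walked)
[9] read 'c'  n0⇒n1  → match P0@[9:9]
[10] read 'a'  n1⇒n0 (fail-walked)
[11] read 'c'  n0⇒n1  → match P0@[11:11]
[12] read 'c'  n1⇒n1 (fail-walked)  → match P0@[12:12]
[13] read 'c'  n1⇒n1 (fail-walked)  → match P0@[13:13]
[14] read 'a'  n1⇒n0 (fail-walked)
[15] read 'b'  n0⇒n2
[16] read 'a'  n2⇒n3  → match P1@[15:16]
[17] read 'b'  n3⇒n2 (fail-walked)
[18] read 'b'  n2⇒n2 (fail-walked)
[19] read 'a'  n2⇒n3  → match P1@[18:19]
[20] read 'b'  n3⇒n2 (fail-walked)
[21] read 'a'  n2⇒n3  → match P1@[20:21]
[22] read 'a'  n3⇒n0 (fail-walked)
[23] read 'c'  n0⇒n1  → match P0@[23:23]
[24] read 'b'  n1⇒n2 (fail-walked)
[25] read 'b'  n2⇒n2 (fail-walked)
[26] read 'a'  n2⇒n3  → match P1@[25:26]

Result: [[1,1],[3,0],[4,0],[5,0],[9,0],[11,0],[12,0],[13,0],[16,1],[19,1],[21,1],[23,0],[26,1]]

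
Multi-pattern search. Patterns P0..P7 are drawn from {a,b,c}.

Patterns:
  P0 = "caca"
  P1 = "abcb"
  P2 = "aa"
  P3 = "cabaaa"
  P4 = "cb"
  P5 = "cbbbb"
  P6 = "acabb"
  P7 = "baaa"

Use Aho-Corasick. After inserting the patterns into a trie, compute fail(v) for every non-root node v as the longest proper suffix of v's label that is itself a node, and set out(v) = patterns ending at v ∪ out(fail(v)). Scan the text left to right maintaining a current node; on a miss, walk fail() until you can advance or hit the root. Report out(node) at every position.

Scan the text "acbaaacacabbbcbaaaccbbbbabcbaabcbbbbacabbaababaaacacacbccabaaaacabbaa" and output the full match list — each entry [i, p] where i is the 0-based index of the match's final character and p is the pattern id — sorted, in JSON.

Construct AC machine:
Trie (insert patterns):
  n0 'ε': a→5 b→22 c→1
  n1 'c': a→2 b→14
  n2 'ca': b→10 c→3
  n3 'cac': a→4
  n4 'caca': ·  ←P0
  n5 'a': a→9 b→6 c→18
  n6 'ab': c→7
  n7 'abc': b→8
  n8 'abcb': ·  ←P1
  n9 'aa': ·  ←P2
  n10 'cab': a→11
  n11 'caba': a→12
  n12 'cabaa': a→13
  n13 'cabaaa': ·  ←P3
  n14 'cb': b→15  ←P4
  n15 'cbb': b→16
  n16 'cbbb': b→17
  n17 'cbbbb': ·  ←P5
  n18 'ac': a→19
  n19 'aca': b→20
  n20 'acab': b→21
  n21 'acabb': ·  ←P6
  n22 'b': a→23
  n23 'ba': a→24
  n24 'baa': a→25
  n25 'baaa': ·  ←P7

Failure links (BFS by depth):
  fail(1) 'c': from fail(0)=0 chase 'c': 0 ⇒ 0;  out=∅∪out(0)=∅
  fail(5) 'a': from fail(0)=0 chase 'a': 0 ⇒ 0;  out=∅∪out(0)=∅
  fail(22) 'b': from fail(0)=0 chase 'b': 0 ⇒ 0;  out=∅∪out(0)=∅
  fail(2) 'ca': from fail(1)=0 chase 'a': 0 ⇒ 5;  out=∅∪out(5)=∅
  fail(6) 'ab': from fail(5)=0 chase 'b': 0 ⇒ 22;  out=∅∪out(22)=∅
  fail(9) 'aa': from fail(5)=0 chase 'a': 0 ⇒ 5;  out={2}∪out(5)={2}
  fail(14) 'cb': from fail(1)=0 chase 'b': 0 ⇒ 22;  out={4}∪out(22)={4}
  fail(18) 'ac': from fail(5)=0 chase 'c': 0 ⇒ 1;  out=∅∪out(1)=∅
  fail(23) 'ba': from fail(22)=0 chase 'a': 0 ⇒ 5;  out=∅∪out(5)=∅
  fail(3) 'cac': from fail(2)=5 chase 'c': 5 ⇒ 18;  out=∅∪out(18)=∅
  fail(7) 'abc': from fail(6)=22 chase 'c': 22→0 ⇒ 1;  out=∅∪out(1)=∅
  fail(10) 'cab': from fail(2)=5 chase 'b': 5 ⇒ 6;  out=∅∪out(6)=∅
  fail(15) 'cbb': from fail(14)=22 chase 'b': 22→0 ⇒ 22;  out=∅∪out(22)=∅
  fail(19) 'aca': from fail(18)=1 chase 'a': 1 ⇒ 2;  out=∅∪out(2)=∅
  fail(24) 'baa': from fail(23)=5 chase 'a': 5 ⇒ 9;  out=∅∪out(9)={2}
  fail(4) 'caca': from fail(3)=18 chase 'a': 18 ⇒ 19;  out={0}∪out(19)={0}
  fail(8) 'abcb': from fail(7)=1 chase 'b': 1 ⇒ 14;  out={1}∪out(14)={1,4}
  fail(11) 'caba': from fail(10)=6 chase 'a': 6→22 ⇒ 23;  out=∅∪out(23)=∅
  fail(16) 'cbbb': from fail(15)=22 chase 'b': 22→0 ⇒ 22;  out=∅∪out(22)=∅
  fail(20) 'acab': from fail(19)=2 chase 'b': 2 ⇒ 10;  out=∅∪out(10)=∅
  fail(25) 'baaa': from fail(24)=9 chase 'a': 9→5 ⇒ 9;  out={7}∪out(9)={2,7}
  fail(12) 'cabaa': from fail(11)=23 chase 'a': 23 ⇒ 24;  out=∅∪out(24)={2}
  fail(17) 'cbbbb': from fail(16)=22 chase 'b': 22→0 ⇒ 22;  out={5}∪out(22)={5}
  fail(21) 'acabb': from fail(20)=10 chase 'b': 10→6→22→0 ⇒ 22;  out={6}∪out(22)={6}
  fail(13) 'cabaaa': from fail(12)=24 chase 'a': 24 ⇒ 25;  out={3}∪out(25)={2,3,7}

Run:
i=0 'a': node 0→5
i=1 'c': node 5→18
i=2 'b': node 18→14 (via fail)  ** P4@[1:2]
i=3 'a': node 14→23 (via fail)
i=4 'a': node 23→24  ** P2@[3:4]
i=5 'a': node 24→25  ** P2@[4:5],P7@[2:5]
i=6 'c': node 25→18 (via fail)
i=7 'a': node 18→19
i=8 'c': node 19→3 (via fail)
i=9 'a': node 3→4  ** P0@[6:9]
i=10 'b': node 4→20 (via fail)
i=11 'b': node 20→21  ** P6@[7:11]
i=12 'b': node 21→22 (via fail)
i=13 'c': node 22→1 (via fail)
i=14 'b': node 1→14  ** P4@[13:14]
i=15 'a': node 14→23 (via fail)
i=16 'a': node 23→24  ** P2@[15:16]
i=17 'a': node 24→25  ** P2@[16:17],P7@[14:17]
i=18 'c': node 25→18 (via fail)
i=19 'c': node 18→1 (via fail)
i=20 'b': node 1→14  ** P4@[19:20]
i=21 'b': node 14→15
i=22 'b': node 15→16
i=23 'b': node 16→17  ** P5@[19:23]
i=24 'a': node 17→23 (via fail)
i=25 'b': node 23→6 (via fail)
i=26 'c': node 6→7
i=27 'b': node 7→8  ** P1@[24:27],P4@[26:27]
i=28 'a': node 8→23 (via fail)
i=29 'a': node 23→24  ** P2@[28:29]
i=30 'b': node 24→6 (via fail)
i=31 'c': node 6→7
i=32 'b': node 7→8  ** P1@[29:32],P4@[31:32]
i=33 'b': node 8→15 (via fail)
i=34 'b': node 15→16
i=35 'b': node 16→17  ** P5@[31:35]
i=36 'a': node 17→23 (via fail)
i=37 'c': node 23→18 (via fail)
i=38 'a': node 18→19
i=39 'b': node 19→20
i=40 'b': node 20→21  ** P6@[36:40]
i=41 'a': node 21→23 (via fail)
i=42 'a': node 23→24  ** P2@[41:42]
i=43 'b': node 24→6 (via fail)
i=44 'a': node 6→23 (via fail)
i=45 'b': node 23→6 (via fail)
i=46 'a': node 6→23 (via fail)
i=47 'a': node 23→24  ** P2@[46:47]
i=48 'a': node 24→25  ** P2@[47:48],P7@[45:48]
i=49 'c': node 25→18 (via fail)
i=50 'a': node 18→19
i=51 'c': node 19→3 (via fail)
i=52 'a': node 3→4  ** P0@[49:52]
i=53 'c': node 4→3 (via fail)
i=54 'b': node 3→14 (via fail)  ** P4@[53:54]
i=55 'c': node 14→1 (via fail)
i=56 'c': node 1→1 (via fail)
i=57 'a': node 1→2
i=58 'b': node 2→10
i=59 'a': node 10→11
i=60 'a': node 11→12  ** P2@[59:60]
i=61 'a': node 12→13  ** P2@[60:61],P3@[56:61],P7@[58:61]
i=62 'a': node 13→9 (via fail)  ** P2@[61:62]
i=63 'c': node 9→18 (via fail)
i=64 'a': node 18→19
i=65 'b': node 19→20
i=66 'b': node 20→21  ** P6@[62:66]
i=67 'a': node 21→23 (via fail)
i=68 'a': node 23→24  ** P2@[67:68]

Matches: [[2,4],[4,2],[5,2],[5,7],[9,0],[11,6],[14,4],[16,2],[17,2],[17,7],[20,4],[23,5],[27,1],[27,4],[29,2],[32,1],[32,4],[35,5],[40,6],[42,2],[47,2],[48,2],[48,7],[52,0],[54,4],[60,2],[61,2],[61,3],[61,7],[62,2],[66,6],[68,2]]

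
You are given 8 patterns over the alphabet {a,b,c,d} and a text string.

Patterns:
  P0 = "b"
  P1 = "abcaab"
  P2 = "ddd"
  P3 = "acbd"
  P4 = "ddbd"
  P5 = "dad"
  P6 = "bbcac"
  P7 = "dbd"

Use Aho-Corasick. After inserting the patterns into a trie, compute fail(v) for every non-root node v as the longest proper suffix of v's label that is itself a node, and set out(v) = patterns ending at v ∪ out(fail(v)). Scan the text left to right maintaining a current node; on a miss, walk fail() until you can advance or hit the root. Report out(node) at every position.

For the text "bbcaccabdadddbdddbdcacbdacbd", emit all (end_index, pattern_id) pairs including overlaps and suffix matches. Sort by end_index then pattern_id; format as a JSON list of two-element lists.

Build:
Trie nodes:
  n0 'ε': a→2 b→1 d→8
  n1 'b': b→18  [P0 ends]
  n2 'a': b→3 c→11
  n3 'ab': c→4
  n4 'abc': a→5
  n5 'abca': a→6
  n6 'abcaa': b→7
  n7 'abcaab': ·  [P1 ends]
  n8 'd': a→16 b→22 d→9
  n9 'dd': b→14 d→10
  n10 'ddd': ·  [P2 ends]
  n11 'ac': b→12
  n12 'acb': d→13
  n13 'acbd': ·  [P3 ends]
  n14 'ddb': d→15
  n15 'ddbd': ·  [P4 ends]
  n16 'da': d→17
  n17 'dad': ·  [P5 ends]
  n18 'bb': c→19
  n19 'bbc': a→20
  n20 'bbca': c→21
  n21 'bbcac': ·  [P6 ends]
  n22 'db': d→23
  n23 'dbd': ·  [P7 ends]

BFS fail/out derivation:
  n1('b'): parent n0 fail=0; on 'b' 0 → fail=0;  out {0}∪∅={0}
  n2('a'): parent n0 fail=0; on 'a' 0 → fail=0;  out ∅∪∅=∅
  n8('d'): parent n0 fail=0; on 'd' 0 → fail=0;  out ∅∪∅=∅
  n3('ab'): parent n2 fail=0; on 'b' 0 → fail=1;  out ∅∪{0}={0}
  n9('dd'): parent n8 fail=0; on 'd' 0 → fail=8;  out ∅∪∅=∅
  n11('ac'): parent n2 fail=0; on 'c' 0 → fail=0;  out ∅∪∅=∅
  n16('da'): parent n8 fail=0; on 'a' 0 → fail=2;  out ∅∪∅=∅
  n18('bb'): parent n1 fail=0; on 'b' 0 → fail=1;  out ∅∪{0}={0}
  n22('db'): parent n8 fail=0; on 'b' 0 → fail=1;  out ∅∪{0}={0}
  n4('abc'): parent n3 fail=1; on 'c' 1→0 → fail=0;  out ∅∪∅=∅
  n10('ddd'): parent n9 fail=8; on 'd' 8 → fail=9;  out {2}∪∅={2}
  n12('acb'): parent n11 fail=0; on 'b' 0 → fail=1;  out ∅∪{0}={0}
  n14('ddb'): parent n9 fail=8; on 'b' 8 → fail=22;  out ∅∪{0}={0}
  n17('dad'): parent n16 fail=2; on 'd' 2→0 → fail=8;  out {5}∪∅={5}
  n19('bbc'): parent n18 fail=1; on 'c' 1→0 → fail=0;  out ∅∪∅=∅
  n23('dbd'): parent n22 fail=1; on 'd' 1→0 → fail=8;  out {7}∪∅={7}
  n5('abca'): parent n4 fail=0; on 'a' 0 → fail=2;  out ∅∪∅=∅
  n13('acbd'): parent n12 fail=1; on 'd' 1→0 → fail=8;  out {3}∪∅={3}
  n15('ddbd'): parent n14 fail=22; on 'd' 22 → fail=23;  out {4}∪{7}={4,7}
  n20('bbca'): parent n19 fail=0; on 'a' 0 → fail=2;  out ∅∪∅=∅
  n6('abcaa'): parent n5 fail=2; on 'a' 2→0 → fail=2;  out ∅∪∅=∅
  n21('bbcac'): parent n20 fail=2; on 'c' 2 → fail=11;  out {6}∪∅={6}
  n7('abcaab'): parent n6 fail=2; on 'b' 2 → fail=3;  out {1}∪{0}={0,1}

Run:
pos 0 'b': at 1  ** P0@[0:0]
pos 1 'b': at 18  ** P0@[1:1]
pos 2 'c': at 19
pos 3 'a': at 20
pos 4 'c': at 21  ** P6@[0:4]
pos 5 'c': at 0 (via fail)
pos 6 'a': at 2
pos 7 'b': at 3  ** P0@[7:7]
pos 8 'd': at 8 (via fail)
pos 9 'a': at 16
pos 10 'd': at 17  ** P5@[8:10]
pos 11 'd': at 9 (via fail)
pos 12 'd': at 10  ** P2@[10:12]
pos 13 'b': at 14 (via fail)  ** P0@[13:13]
pos 14 'd': at 15  ** P4@[11:14],P7@[12:14]
pos 15 'd': at 9 (via fail)
pos 16 'd': at 10  ** P2@[14:16]
pos 17 'b': at 14 (via fail)  ** P0@[17:17]
pos 18 'd': at 15  ** P4@[15:18],P7@[16:18]
pos 19 'c': at 0 (via fail)
pos 20 'a': at 2
pos 21 'c': at 11
pos 22 'b': at 12  ** P0@[22:22]
pos 23 'd': at 13  ** P3@[20:23]
pos 24 'a': at 16 (via fail)
pos 25 'c': at 11 (via fail)
pos 26 'b': at 12  ** P0@[26:26]
pos 27 'd': at 13  ** P3@[24:27]

All matches (sorted): [[0,0],[1,0],[4,6],[7,0],[10,5],[12,2],[13,0],[14,4],[14,7],[16,2],[17,0],[18,4],[18,7],[22,0],[23,3],[26,0],[27,3]]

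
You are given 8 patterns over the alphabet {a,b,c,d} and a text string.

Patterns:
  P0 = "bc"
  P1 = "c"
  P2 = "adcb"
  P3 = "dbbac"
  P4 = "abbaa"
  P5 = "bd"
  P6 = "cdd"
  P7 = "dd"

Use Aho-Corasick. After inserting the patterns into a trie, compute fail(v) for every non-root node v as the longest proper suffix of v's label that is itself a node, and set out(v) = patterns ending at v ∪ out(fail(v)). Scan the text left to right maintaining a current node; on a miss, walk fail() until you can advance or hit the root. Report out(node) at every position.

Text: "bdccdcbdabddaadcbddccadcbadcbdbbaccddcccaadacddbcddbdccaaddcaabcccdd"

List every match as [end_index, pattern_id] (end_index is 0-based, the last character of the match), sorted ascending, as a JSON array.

Build:
Trie nodes:
  0='ε' goto a→4 b→1 c→3 d→8
  1='b' goto c→2 d→17
  2='bc' goto ·  [P0 ends]
  3='c' goto d→18  [P1 ends]
  4='a' goto b→13 d→5
  5='ad' goto c→6
  6='adc' goto b→7
  7='adcb' goto ·  [P2 ends]
  8='d' goto b→9 d→20
  9='db' goto b→10
  10='dbb' goto a→11
  11='dbba' goto c→12
  12='dbbac' goto ·  [P3 ends]
  13='ab' goto b→14
  14='abb' goto a→15
  15='abba' goto a→16
  16='abbaa' goto ·  [P4 ends]
  17='bd' goto ·  [P5 ends]
  18='cd' goto d→19
  19='cdd' goto ·  [P6 ends]
  20='dd' goto ·  [P7 ends]

BFS fail/out derivation:
  n1('b'): parent n0 fail=0; on 'b' 0 → fail=0;  out ∅∪∅=∅
  n3('c'): parent n0 fail=0; on 'c' 0 → fail=0;  out {1}∪∅={1}
  n4('a'): parent n0 fail=0; on 'a' 0 → fail=0;  out ∅∪∅=∅
  n8('d'): parent n0 fail=0; on 'd' 0 → fail=0;  out ∅∪∅=∅
  n2('bc'): parent n1 fail=0; on 'c' 0 → fail=3;  out {0}∪{1}={0,1}
  n5('ad'): parent n4 fail=0; on 'd' 0 → fail=8;  out ∅∪∅=∅
  n9('db'): parent n8 fail=0; on 'b' 0 → fail=1;  out ∅∪∅=∅
  n13('ab'): parent n4 fail=0; on 'b' 0 → fail=1;  out ∅∪∅=∅
  n17('bd'): parent n1 fail=0; on 'd' 0 → fail=8;  out {5}∪∅={5}
  n18('cd'): parent n3 fail=0; on 'd' 0 → fail=8;  out ∅∪∅=∅
  n20('dd'): parent n8 fail=0; on 'd' 0 → fail=8;  out {7}∪∅={7}
  n6('adc'): parent n5 fail=8; on 'c' 8→0 → fail=3;  out ∅∪{1}={1}
  n10('dbb'): parent n9 fail=1; on 'b' 1→0 → fail=1;  out ∅∪∅=∅
  n14('abb'): parent n13 fail=1; on 'b' 1→0 → fail=1;  out ∅∪∅=∅
  n19('cdd'): parent n18 fail=8; on 'd' 8 → fail=20;  out {6}∪{7}={6,7}
  n7('adcb'): parent n6 fail=3; on 'b' 3→0 → fail=1;  out {2}∪∅={2}
  n11('dbba'): parent n10 fail=1; on 'a' 1→0 → fail=4;  out ∅∪∅=∅
  n15('abba'): parent n14 fail=1; on 'a' 1→0 → fail=4;  out ∅∪∅=∅
  n12('dbbac'): parent n11 fail=4; on 'c' 4→0 → fail=3;  out {3}∪{1}={1,3}
  n16('abbaa'): parent n15 fail=4; on 'a' 4→0 → fail=4;  out {4}∪∅={4}

Scan:
[0] read 'b'  n0⇒n1
[1] read 'd'  n1⇒n17  → match P5@[0:1]
[2] read 'c'  n17⇒n3 (fail-walked)  → match P1@[2:2]
[3] read 'c'  n3⇒n3 (fail-walked)  → match P1@[3:3]
[4] read 'd'  n3⇒n18
[5] read 'c'  n18⇒n3 (fail-walked)  → match P1@[5:5]
[6] read 'b'  n3⇒n1 (fail-walked)
[7] read 'd'  n1⇒n17  → match P5@[6:7]
[8] read 'a'  n17⇒n4 (fail-walked)
[9] read 'b'  n4⇒n13
[10] read 'd'  n13⇒n17 (fail-walked)  → match P5@[9:10]
[11] read 'd'  n17⇒n20 (fail-walked)  → match P7@[10:11]
[12] read 'a'  n20⇒n4 (fail-walked)
[13] read 'a'  n4⇒n4 (fail-walked)
[14] read 'd'  n4⇒n5
[15] read 'c'  n5⇒n6  → match P1@[15:15]
[16] read 'b'  n6⇒n7  → match P2@[13:16]
[17] read 'd'  n7⇒n17 (fail-walked)  → match P5@[16:17]
[18] read 'd'  n17⇒n20 (fail-walked)  → match P7@[17:18]
[19] read 'c'  n20⇒n3 (fail-walked)  → match P1@[19:19]
[20] read 'c'  n3⇒n3 (fail-walked)  → match P1@[20:20]
[21] read 'a'  n3⇒n4 (fail-walked)
[22] read 'd'  n4⇒n5
[23] read 'c'  n5⇒n6  → match P1@[23:23]
[24] read 'b'  n6⇒n7  → match P2@[21:24]
[25] read 'a'  n7⇒n4 (fail-walked)
[26] read 'd'  n4⇒n5
[27] read 'c'  n5⇒n6  → match P1@[27:27]
[28] read 'b'  n6⇒n7  → match P2@[25:28]
[29] read 'd'  n7⇒n17 (fail-walked)  → match P5@[28:29]
[30] read 'b'  n17⇒n9 (fail-walked)
[31] read 'b'  n9⇒n10
[32] read 'a'  n10⇒n11
[33] read 'c'  n11⇒n12  → match P1@[33:33],P3@[29:33]
[34] read 'c'  n12⇒n3 (fail-walked)  → match P1@[34:34]
[35] read 'd'  n3⇒n18
[36] read 'd'  n18⇒n19  → match P6@[34:36],P7@[35:36]
[37] read 'c'  n19⇒n3 (fail-walked)  → match P1@[37:37]
[38] read 'c'  n3⇒n3 (fail-walked)  → match P1@[38:38]
[39] read 'c'  n3⇒n3 (fail-walked)  → match P1@[39:39]
[40] read 'a'  n3⇒n4 (fail-walked)
[41] read 'a'  n4⇒n4 (fail-walked)
[42] read 'd'  n4⇒n5
[43] read 'a'  n5⇒n4 (fail-walked)
[44] read 'c'  n4⇒n3 (fail-walked)  → match P1@[44:44]
[45] read 'd'  n3⇒n18
[46] read 'd'  n18⇒n19  → match P6@[44:46],P7@[45:46]
[47] read 'b'  n19⇒n9 (fail-walked)
[48] read 'c'  n9⇒n2 (fail-walked)  → match P0@[47:48],P1@[48:48]
[49] read 'd'  n2⇒n18 (fail-walked)
[50] read 'd'  n18⇒n19  → match P6@[48:50],P7@[49:50]
[51] read 'b'  n19⇒n9 (fail-walked)
[52] read 'd'  n9⇒n17 (fail-walked)  → match P5@[51:52]
[53] read 'c'  n17⇒n3 (fail-walked)  → match P1@[53:53]
[54] read 'c'  n3⇒n3 (fail-walked)  → match P1@[54:54]
[55] read 'a'  n3⇒n4 (fail-walked)
[56] read 'a'  n4⇒n4 (fail-walked)
[57] read 'd'  n4⇒n5
[58] read 'd'  n5⇒n20 (fail-walked)  → match P7@[57:58]
[59] read 'c'  n20⇒n3 (fail-walked)  → match P1@[59:59]
[60] read 'a'  n3⇒n4 (fail-walked)
[61] read 'a'  n4⇒n4 (fail-walked)
[62] read 'b'  n4⇒n13
[63] read 'c'  n13⇒n2 (fail-walked)  → match P0@[62:63],P1@[63:63]
[64] read 'c'  n2⇒n3 (fail-walked)  → match P1@[64:64]
[65] read 'c'  n3⇒n3 (fail-walked)  → match P1@[65:65]
[66] read 'd'  n3⇒n18
[67] read 'd'  n18⇒n19  → match P6@[65:67],P7@[66:67]

All matches (sorted): [[1,5],[2,1],[3,1],[5,1],[7,5],[10,5],[11,7],[15,1],[16,2],[17,5],[18,7],[19,1],[20,1],[23,1],[24,2],[27,1],[28,2],[29,5],[33,1],[33,3],[34,1],[36,6],[36,7],[37,1],[38,1],[39,1],[44,1],[46,6],[46,7],[48,0],[48,1],[50,6],[50,7],[52,5],[53,1],[54,1],[58,7],[59,1],[63,0],[63,1],[64,1],[65,1],[67,6],[67,7]]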